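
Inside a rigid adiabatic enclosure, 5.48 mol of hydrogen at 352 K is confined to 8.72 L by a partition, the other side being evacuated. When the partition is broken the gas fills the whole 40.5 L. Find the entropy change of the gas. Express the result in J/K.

No heat is exchanged and no work is done, so the ideal-gas temperature stays constant.
Entropy is a state function; using a reversible isothermal path, ΔS_gas = nR ln(V₂/V₁) = 5.48 × 8.314 × ln(40.5/8.72) = 70 J/K.

ΔS_gas = 70 J/K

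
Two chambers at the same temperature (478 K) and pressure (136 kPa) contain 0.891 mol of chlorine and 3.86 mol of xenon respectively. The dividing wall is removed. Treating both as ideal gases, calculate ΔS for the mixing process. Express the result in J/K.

Mole fractions: x_A = 0.891/4.75 = 0.188, x_B = 0.812.
ΔS_mix = −R(n_A ln x_A + n_B ln x_B) = −8.314 × (0.891 ln 0.188 + 3.86 ln 0.812) = 19.1 J/K.

ΔS_mix = 19.1 J/K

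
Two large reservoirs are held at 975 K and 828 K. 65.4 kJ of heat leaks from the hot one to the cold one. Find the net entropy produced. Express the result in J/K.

ΔS_total = 11.9 J/K

ΔS_hot = −Q/T_H = −65400/975 = -67.08 J/K and ΔS_cold = +Q/T_C = 65400/828 = 78.99 J/K.
ΔS_total = -67.08 + 78.99 = 11.9 J/K, positive as the second law requires.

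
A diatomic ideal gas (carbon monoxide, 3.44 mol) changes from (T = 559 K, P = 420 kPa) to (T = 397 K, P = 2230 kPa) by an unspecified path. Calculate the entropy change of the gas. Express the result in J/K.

ΔS = -82 J/K

ΔS = nC_p ln(T₂/T₁) − nR ln(P₂/P₁), with C_p = 7R/2 = 29.1 J mol⁻¹ K⁻¹ for a diatomic ideal gas.
ΔS = 3.44 × [29.1 × ln(397/559) − 8.314 × ln(2230/420)] = -82 J/K.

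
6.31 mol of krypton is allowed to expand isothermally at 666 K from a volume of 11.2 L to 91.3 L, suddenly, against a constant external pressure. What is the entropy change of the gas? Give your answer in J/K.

Entropy is a state function, so ΔS_gas depends only on the end states.
For an isothermal ideal gas ΔS_gas = nR ln(V₂/V₁) = 6.31 × 8.314 × ln(91.3/11.2) = 110 J/K.

ΔS_gas = 110 J/K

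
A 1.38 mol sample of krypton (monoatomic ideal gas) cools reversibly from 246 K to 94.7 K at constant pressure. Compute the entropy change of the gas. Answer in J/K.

At constant pressure, ΔS = nC_p ln(T₂/T₁) with C_p = 5R/2 = 20.79 J mol⁻¹ K⁻¹.
ΔS = 1.38 × 20.79 × ln(94.7/246) = -27.4 J/K.

ΔS = -27.4 J/K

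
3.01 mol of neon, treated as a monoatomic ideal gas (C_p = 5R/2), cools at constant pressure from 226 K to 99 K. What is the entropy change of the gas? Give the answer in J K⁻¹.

ΔS = -51.6 J/K

At constant pressure, ΔS = nC_p ln(T₂/T₁) with C_p = 5R/2 = 20.79 J mol⁻¹ K⁻¹.
ΔS = 3.01 × 20.79 × ln(99/226) = -51.6 J/K.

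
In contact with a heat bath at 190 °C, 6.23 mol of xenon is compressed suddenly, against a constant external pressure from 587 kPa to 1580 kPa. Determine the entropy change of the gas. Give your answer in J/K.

ΔS_gas = -51.3 J/K

Entropy is a state function, so ΔS_gas depends only on the end states.
For an isothermal ideal gas ΔS_gas = nR ln(P₁/P₂) = 6.23 × 8.314 × ln(587/1580) = -51.3 J/K.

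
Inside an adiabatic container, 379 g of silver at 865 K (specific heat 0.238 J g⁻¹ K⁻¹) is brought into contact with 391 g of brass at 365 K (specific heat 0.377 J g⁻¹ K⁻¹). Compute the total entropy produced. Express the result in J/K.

ΔS_total = 21.7 J/K

Energy balance: T_f = (m₁c₁T₁ + m₂c₂T₂)/(m₁c₁ + m₂c₂) = 554.81 K.
ΔS₁ = m₁c₁ ln(T_f/T₁) = 90.202 × ln(554.81/865) = -40.06 J/K.
ΔS₂ = m₂c₂ ln(T_f/T₂) = 147.407 × ln(554.81/365) = 61.72 J/K.
ΔS_total = -40.06 + 61.72 = 21.7 J/K.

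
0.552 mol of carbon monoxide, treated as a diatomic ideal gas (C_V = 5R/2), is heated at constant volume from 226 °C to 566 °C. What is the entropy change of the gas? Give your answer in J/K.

In kelvin: T₁ = 499.15 K, T₂ = 839.15 K. At constant volume, ΔS = nC_V ln(T₂/T₁) with C_V = 5R/2 = 20.79 J mol⁻¹ K⁻¹.
ΔS = 0.552 × 20.79 × ln(839.15/499.15) = 5.96 J/K.

ΔS = 5.96 J/K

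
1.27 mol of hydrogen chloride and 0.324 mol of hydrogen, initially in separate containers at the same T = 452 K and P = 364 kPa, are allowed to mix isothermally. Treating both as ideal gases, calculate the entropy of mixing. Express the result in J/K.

ΔS_mix = 6.69 J/K

Mole fractions: x_A = 1.27/1.59 = 0.797, x_B = 0.203.
ΔS_mix = −R(n_A ln x_A + n_B ln x_B) = −8.314 × (1.27 ln 0.797 + 0.324 ln 0.203) = 6.69 J/K.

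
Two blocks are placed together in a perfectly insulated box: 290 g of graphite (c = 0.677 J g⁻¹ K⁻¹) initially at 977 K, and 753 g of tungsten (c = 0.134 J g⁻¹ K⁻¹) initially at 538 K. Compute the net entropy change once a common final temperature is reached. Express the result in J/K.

ΔS_total = 11 J/K

Energy balance: T_f = (m₁c₁T₁ + m₂c₂T₂)/(m₁c₁ + m₂c₂) = 827.97 K.
ΔS₁ = m₁c₁ ln(T_f/T₁) = 196.33 × ln(827.97/977) = -32.49 J/K.
ΔS₂ = m₂c₂ ln(T_f/T₂) = 100.902 × ln(827.97/538) = 43.5 J/K.
ΔS_total = -32.49 + 43.5 = 11 J/K.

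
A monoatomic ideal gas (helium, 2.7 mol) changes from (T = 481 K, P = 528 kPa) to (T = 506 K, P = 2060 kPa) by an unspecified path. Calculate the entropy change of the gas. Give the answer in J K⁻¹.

ΔS = -27.7 J/K

ΔS = nC_p ln(T₂/T₁) − nR ln(P₂/P₁), with C_p = 5R/2 = 20.79 J mol⁻¹ K⁻¹ for a monoatomic ideal gas.
ΔS = 2.7 × [20.79 × ln(506/481) − 8.314 × ln(2060/528)] = -27.7 J/K.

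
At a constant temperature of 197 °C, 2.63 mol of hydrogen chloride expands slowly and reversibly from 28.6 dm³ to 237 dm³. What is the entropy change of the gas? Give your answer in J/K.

ΔS_gas = 46.2 J/K

For an isothermal ideal gas ΔS_gas = nR ln(V₂/V₁) = 2.63 × 8.314 × ln(237/28.6) = 46.2 J/K.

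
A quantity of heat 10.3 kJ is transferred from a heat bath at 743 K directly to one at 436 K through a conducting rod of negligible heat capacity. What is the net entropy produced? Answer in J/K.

ΔS_total = 9.76 J/K

ΔS_hot = −Q/T_H = −10300/743 = -13.86 J/K and ΔS_cold = +Q/T_C = 10300/436 = 23.62 J/K.
ΔS_total = -13.86 + 23.62 = 9.76 J/K, positive as the second law requires.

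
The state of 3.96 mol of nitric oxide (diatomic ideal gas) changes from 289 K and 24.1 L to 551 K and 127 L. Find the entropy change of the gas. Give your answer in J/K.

Entropy is a state function: ΔS = nC_V ln(T₂/T₁) + nR ln(V₂/V₁), with C_V = 5R/2 = 20.79 J mol⁻¹ K⁻¹ for a diatomic ideal gas.
ΔS = 3.96 × [20.79 × ln(551/289) + 8.314 × ln(127/24.1)] = 108 J/K.

ΔS = 108 J/K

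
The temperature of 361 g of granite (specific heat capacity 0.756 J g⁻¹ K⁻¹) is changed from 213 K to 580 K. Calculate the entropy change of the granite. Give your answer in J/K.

ΔS = 273 J/K

ΔS = ∫dQ_rev/T = m c ln(T₂/T₁) = 361 × 0.756 × ln(580/213) = 273 J/K.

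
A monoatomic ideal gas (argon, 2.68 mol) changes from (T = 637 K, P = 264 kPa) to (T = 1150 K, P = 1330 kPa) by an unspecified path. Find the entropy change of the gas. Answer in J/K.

ΔS = nC_p ln(T₂/T₁) − nR ln(P₂/P₁), with C_p = 5R/2 = 20.79 J mol⁻¹ K⁻¹ for a monoatomic ideal gas.
ΔS = 2.68 × [20.79 × ln(1150/637) − 8.314 × ln(1330/264)] = -3.12 J/K.

ΔS = -3.12 J/K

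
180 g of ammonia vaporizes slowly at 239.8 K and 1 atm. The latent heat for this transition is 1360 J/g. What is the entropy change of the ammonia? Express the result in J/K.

ΔS = 1020 J/K

Heat absorbed by the substance: Q = mL = 180 × 1360 = 244800 J.
At constant T, ΔS = Q_rev/T = 244800 / 239.8 = 1020 J/K.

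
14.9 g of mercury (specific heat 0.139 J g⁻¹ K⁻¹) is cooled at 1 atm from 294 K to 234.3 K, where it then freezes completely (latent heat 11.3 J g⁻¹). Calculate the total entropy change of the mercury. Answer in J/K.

Cooling step: ΔS₁ = m c ln(T_tr/T_i) = 14.9 × 0.139 × ln(234.3/294) = -0.4701 J/K.
Phase change: ΔS₂ = −mL/T_tr = −14.9 × 11.3 / 234.3 = -0.7186 J/K.
ΔS_total = (-0.4701) + (-0.7186) = -1.19 J/K.

ΔS = -1.19 J/K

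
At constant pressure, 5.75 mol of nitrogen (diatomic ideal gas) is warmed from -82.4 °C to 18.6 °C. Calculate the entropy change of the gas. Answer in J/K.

In kelvin: T₁ = 190.75 K, T₂ = 291.75 K. At constant pressure, ΔS = nC_p ln(T₂/T₁) with C_p = 7R/2 = 29.1 J mol⁻¹ K⁻¹.
ΔS = 5.75 × 29.1 × ln(291.75/190.75) = 71.1 J/K.

ΔS = 71.1 J/K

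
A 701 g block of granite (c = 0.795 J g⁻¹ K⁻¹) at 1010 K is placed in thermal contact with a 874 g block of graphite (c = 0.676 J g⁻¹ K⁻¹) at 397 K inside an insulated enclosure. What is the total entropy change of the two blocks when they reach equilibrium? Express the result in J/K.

ΔS_total = 122 J/K

Energy balance: T_f = (m₁c₁T₁ + m₂c₂T₂)/(m₁c₁ + m₂c₂) = 694.55 K.
ΔS₁ = m₁c₁ ln(T_f/T₁) = 557.295 × ln(694.55/1010) = -208.7 J/K.
ΔS₂ = m₂c₂ ln(T_f/T₂) = 590.824 × ln(694.55/397) = 330.5 J/K.
ΔS_total = -208.7 + 330.5 = 122 J/K.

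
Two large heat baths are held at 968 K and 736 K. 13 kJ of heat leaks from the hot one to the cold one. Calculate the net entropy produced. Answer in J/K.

ΔS_total = 4.23 J/K

ΔS_hot = −Q/T_H = −13000/968 = -13.43 J/K and ΔS_cold = +Q/T_C = 13000/736 = 17.66 J/K.
ΔS_total = -13.43 + 17.66 = 4.23 J/K, positive as the second law requires.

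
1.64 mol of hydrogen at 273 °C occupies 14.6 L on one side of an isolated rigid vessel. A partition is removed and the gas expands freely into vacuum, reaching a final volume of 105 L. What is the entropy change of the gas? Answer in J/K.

For an ideal gas in free expansion Q = 0 and W = 0, so T is unchanged.
Entropy is a state function; using a reversible isothermal path, ΔS_gas = nR ln(V₂/V₁) = 1.64 × 8.314 × ln(105/14.6) = 26.9 J/K.

ΔS_gas = 26.9 J/K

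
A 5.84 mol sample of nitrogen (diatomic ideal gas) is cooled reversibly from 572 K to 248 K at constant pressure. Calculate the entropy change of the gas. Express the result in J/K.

ΔS = -142 J/K

At constant pressure, ΔS = nC_p ln(T₂/T₁) with C_p = 7R/2 = 29.1 J mol⁻¹ K⁻¹.
ΔS = 5.84 × 29.1 × ln(248/572) = -142 J/K.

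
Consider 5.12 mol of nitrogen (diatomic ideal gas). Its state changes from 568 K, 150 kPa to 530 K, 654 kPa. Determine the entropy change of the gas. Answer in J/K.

ΔS = -73 J/K

ΔS = nC_p ln(T₂/T₁) − nR ln(P₂/P₁), with C_p = 7R/2 = 29.1 J mol⁻¹ K⁻¹ for a diatomic ideal gas.
ΔS = 5.12 × [29.1 × ln(530/568) − 8.314 × ln(654/150)] = -73 J/K.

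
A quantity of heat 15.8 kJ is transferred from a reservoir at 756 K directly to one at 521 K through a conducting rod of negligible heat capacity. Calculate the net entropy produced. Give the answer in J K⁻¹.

ΔS_hot = −Q/T_H = −15800/756 = -20.9 J/K and ΔS_cold = +Q/T_C = 15800/521 = 30.33 J/K.
ΔS_total = -20.9 + 30.33 = 9.43 J/K, positive as the second law requires.

ΔS_total = 9.43 J/K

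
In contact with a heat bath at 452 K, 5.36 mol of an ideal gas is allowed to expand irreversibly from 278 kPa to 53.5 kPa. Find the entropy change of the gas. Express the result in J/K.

Entropy is a state function, so ΔS_gas depends only on the end states.
For an isothermal ideal gas ΔS_gas = nR ln(P₁/P₂) = 5.36 × 8.314 × ln(278/53.5) = 73.4 J/K.

ΔS_gas = 73.4 J/K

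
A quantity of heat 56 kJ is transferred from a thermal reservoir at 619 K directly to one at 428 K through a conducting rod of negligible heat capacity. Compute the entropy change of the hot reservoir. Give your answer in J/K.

The hot reservoir loses heat Q, so ΔS_hot = −Q/T_H = −56000/619 = -90.5 J/K.

ΔS_hot = -90.5 J/K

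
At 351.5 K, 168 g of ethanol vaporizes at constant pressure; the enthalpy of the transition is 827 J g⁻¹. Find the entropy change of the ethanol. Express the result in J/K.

ΔS = 395 J/K

Heat absorbed by the substance: Q = mL = 168 × 827 = 138936 J.
At constant T, ΔS = Q_rev/T = 138936 / 351.5 = 395 J/K.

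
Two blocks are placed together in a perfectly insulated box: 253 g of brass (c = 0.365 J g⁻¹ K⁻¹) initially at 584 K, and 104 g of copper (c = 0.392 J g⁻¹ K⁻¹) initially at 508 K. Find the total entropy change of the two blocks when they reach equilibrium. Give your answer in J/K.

Energy balance: T_f = (m₁c₁T₁ + m₂c₂T₂)/(m₁c₁ + m₂c₂) = 560.72 K.
ΔS₁ = m₁c₁ ln(T_f/T₁) = 92.345 × ln(560.72/584) = -3.756 J/K.
ΔS₂ = m₂c₂ ln(T_f/T₂) = 40.768 × ln(560.72/508) = 4.026 J/K.
ΔS_total = -3.756 + 4.026 = 0.27 J/K.

ΔS_total = 0.27 J/K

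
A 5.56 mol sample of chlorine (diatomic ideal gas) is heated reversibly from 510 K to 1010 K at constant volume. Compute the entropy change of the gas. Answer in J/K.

ΔS = 79 J/K

At constant volume, ΔS = nC_V ln(T₂/T₁) with C_V = 5R/2 = 20.79 J mol⁻¹ K⁻¹.
ΔS = 5.56 × 20.79 × ln(1010/510) = 79 J/K.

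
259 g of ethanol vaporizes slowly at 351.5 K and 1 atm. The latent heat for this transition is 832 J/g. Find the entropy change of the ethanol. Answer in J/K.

ΔS = 613 J/K

Heat absorbed by the substance: Q = mL = 259 × 832 = 215488 J.
At constant T, ΔS = Q_rev/T = 215488 / 351.5 = 613 J/K.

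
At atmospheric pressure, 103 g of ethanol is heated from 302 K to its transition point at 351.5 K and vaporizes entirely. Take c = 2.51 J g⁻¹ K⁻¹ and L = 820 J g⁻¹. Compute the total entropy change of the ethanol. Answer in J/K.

Warming step: ΔS₁ = m c ln(T_tr/T_i) = 103 × 2.51 × ln(351.5/302) = 39.24 J/K.
Phase change: ΔS₂ = +mL/T_tr = 103 × 820 / 351.5 = 240.3 J/K.
ΔS_total = (39.24) + (240.3) = 280 J/K.

ΔS = 280 J/K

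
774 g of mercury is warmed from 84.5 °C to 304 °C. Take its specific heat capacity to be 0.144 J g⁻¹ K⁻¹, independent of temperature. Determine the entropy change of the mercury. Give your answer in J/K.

ΔS = 53.3 J/K

In kelvin: T₁ = 357.65 K, T₂ = 577.15 K. ΔS = ∫dQ_rev/T = m c ln(T₂/T₁) = 774 × 0.144 × ln(577.15/357.65) = 53.3 J/K.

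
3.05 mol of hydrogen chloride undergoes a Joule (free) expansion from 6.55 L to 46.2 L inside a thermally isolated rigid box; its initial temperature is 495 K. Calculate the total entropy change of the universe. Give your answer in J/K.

ΔS_universe = 49.5 J/K

No heat is exchanged and no work is done, so the ideal-gas temperature stays constant.
Entropy is a state function; using a reversible isothermal path, ΔS_gas = nR ln(V₂/V₁) = 3.05 × 8.314 × ln(46.2/6.55) = 49.5 J/K.
The insulated surroundings exchange no heat, so ΔS_surr = 0 and ΔS_universe = ΔS_gas.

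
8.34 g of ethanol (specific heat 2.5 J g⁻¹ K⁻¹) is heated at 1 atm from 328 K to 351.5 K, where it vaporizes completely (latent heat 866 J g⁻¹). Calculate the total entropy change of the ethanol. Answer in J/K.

Warming step: ΔS₁ = m c ln(T_tr/T_i) = 8.34 × 2.5 × ln(351.5/328) = 1.443 J/K.
Phase change: ΔS₂ = +mL/T_tr = 8.34 × 866 / 351.5 = 20.55 J/K.
ΔS_total = (1.443) + (20.55) = 22 J/K.

ΔS = 22 J/K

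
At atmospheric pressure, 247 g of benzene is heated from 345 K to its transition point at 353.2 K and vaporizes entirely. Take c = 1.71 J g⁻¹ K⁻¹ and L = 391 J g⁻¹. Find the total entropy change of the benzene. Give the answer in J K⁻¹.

ΔS = 283 J/K

Warming step: ΔS₁ = m c ln(T_tr/T_i) = 247 × 1.71 × ln(353.2/345) = 9.921 J/K.
Phase change: ΔS₂ = +mL/T_tr = 247 × 391 / 353.2 = 273.4 J/K.
ΔS_total = (9.921) + (273.4) = 283 J/K.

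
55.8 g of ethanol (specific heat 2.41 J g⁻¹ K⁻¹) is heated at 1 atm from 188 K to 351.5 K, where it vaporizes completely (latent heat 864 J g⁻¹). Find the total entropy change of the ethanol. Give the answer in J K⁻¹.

ΔS = 221 J/K

Warming step: ΔS₁ = m c ln(T_tr/T_i) = 55.8 × 2.41 × ln(351.5/188) = 84.15 J/K.
Phase change: ΔS₂ = +mL/T_tr = 55.8 × 864 / 351.5 = 137.2 J/K.
ΔS_total = (84.15) + (137.2) = 221 J/K.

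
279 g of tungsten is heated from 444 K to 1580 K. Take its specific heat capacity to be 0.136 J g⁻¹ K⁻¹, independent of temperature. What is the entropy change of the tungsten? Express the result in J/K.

ΔS = 48.2 J/K

ΔS = ∫dQ_rev/T = m c ln(T₂/T₁) = 279 × 0.136 × ln(1580/444) = 48.2 J/K.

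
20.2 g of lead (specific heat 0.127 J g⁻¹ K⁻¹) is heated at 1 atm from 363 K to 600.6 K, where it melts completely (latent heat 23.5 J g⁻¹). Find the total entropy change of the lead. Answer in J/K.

ΔS = 2.08 J/K

Warming step: ΔS₁ = m c ln(T_tr/T_i) = 20.2 × 0.127 × ln(600.6/363) = 1.292 J/K.
Phase change: ΔS₂ = +mL/T_tr = 20.2 × 23.5 / 600.6 = 0.7904 J/K.
ΔS_total = (1.292) + (0.7904) = 2.08 J/K.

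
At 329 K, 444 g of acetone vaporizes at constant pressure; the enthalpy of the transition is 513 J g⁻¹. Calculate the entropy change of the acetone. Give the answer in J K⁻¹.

Heat absorbed by the substance: Q = mL = 444 × 513 = 227772 J.
At constant T, ΔS = Q_rev/T = 227772 / 329 = 692 J/K.

ΔS = 692 J/K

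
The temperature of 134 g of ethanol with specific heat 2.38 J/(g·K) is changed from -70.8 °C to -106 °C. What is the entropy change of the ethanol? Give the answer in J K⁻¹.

ΔS = -60.9 J/K

In kelvin: T₁ = 202.35 K, T₂ = 167.15 K. ΔS = ∫dQ_rev/T = m c ln(T₂/T₁) = 134 × 2.38 × ln(167.15/202.35) = -60.9 J/K.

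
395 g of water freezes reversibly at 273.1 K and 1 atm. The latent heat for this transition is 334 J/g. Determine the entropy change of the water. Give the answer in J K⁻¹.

Heat released by the substance: Q = −mL = −395 × 334 = −131930 J.
At constant T, ΔS = Q_rev/T = −131930 / 273.1 = -483 J/K.

ΔS = -483 J/K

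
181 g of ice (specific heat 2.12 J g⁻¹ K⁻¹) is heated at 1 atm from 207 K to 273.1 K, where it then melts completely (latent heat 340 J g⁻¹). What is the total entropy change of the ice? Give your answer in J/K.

Warming step: ΔS₁ = m c ln(T_tr/T_i) = 181 × 2.12 × ln(273.1/207) = 106.3 J/K.
Phase change: ΔS₂ = +mL/T_tr = 181 × 340 / 273.1 = 225.3 J/K.
ΔS_total = (106.3) + (225.3) = 332 J/K.

ΔS = 332 J/K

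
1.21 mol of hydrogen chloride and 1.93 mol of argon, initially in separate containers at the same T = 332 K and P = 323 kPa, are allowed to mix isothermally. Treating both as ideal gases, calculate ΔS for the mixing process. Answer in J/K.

ΔS_mix = 17.4 J/K

Mole fractions: x_A = 1.21/3.14 = 0.385, x_B = 0.615.
ΔS_mix = −R(n_A ln x_A + n_B ln x_B) = −8.314 × (1.21 ln 0.385 + 1.93 ln 0.615) = 17.4 J/K.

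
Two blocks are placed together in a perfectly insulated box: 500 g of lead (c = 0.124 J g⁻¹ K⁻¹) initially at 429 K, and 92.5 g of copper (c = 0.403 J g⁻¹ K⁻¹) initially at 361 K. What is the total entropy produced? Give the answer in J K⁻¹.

ΔS_total = 0.341 J/K

Energy balance: T_f = (m₁c₁T₁ + m₂c₂T₂)/(m₁c₁ + m₂c₂) = 403.47 K.
ΔS₁ = m₁c₁ ln(T_f/T₁) = 62 × ln(403.47/429) = -3.8045 J/K.
ΔS₂ = m₂c₂ ln(T_f/T₂) = 37.2775 × ln(403.47/361) = 4.1459 J/K.
ΔS_total = -3.8045 + 4.1459 = 0.341 J/K.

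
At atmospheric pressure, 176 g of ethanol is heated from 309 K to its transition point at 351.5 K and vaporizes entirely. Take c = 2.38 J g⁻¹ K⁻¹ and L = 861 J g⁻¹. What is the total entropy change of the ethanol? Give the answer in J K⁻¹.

ΔS = 485 J/K

Warming step: ΔS₁ = m c ln(T_tr/T_i) = 176 × 2.38 × ln(351.5/309) = 53.98 J/K.
Phase change: ΔS₂ = +mL/T_tr = 176 × 861 / 351.5 = 431.1 J/K.
ΔS_total = (53.98) + (431.1) = 485 J/K.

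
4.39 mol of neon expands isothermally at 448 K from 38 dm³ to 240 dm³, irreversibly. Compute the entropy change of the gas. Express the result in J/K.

Entropy is a state function, so ΔS_gas depends only on the end states.
For an isothermal ideal gas ΔS_gas = nR ln(V₂/V₁) = 4.39 × 8.314 × ln(240/38) = 67.3 J/K.

ΔS_gas = 67.3 J/K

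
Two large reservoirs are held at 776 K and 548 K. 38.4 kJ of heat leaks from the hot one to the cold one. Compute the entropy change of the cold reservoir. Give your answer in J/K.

The cold reservoir gains heat Q, so ΔS_cold = +Q/T_C = 38400/548 = 70.1 J/K.

ΔS_cold = 70.1 J/K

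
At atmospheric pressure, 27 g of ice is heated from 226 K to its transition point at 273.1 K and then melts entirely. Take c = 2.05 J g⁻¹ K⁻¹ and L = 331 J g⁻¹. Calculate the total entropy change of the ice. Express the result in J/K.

Warming step: ΔS₁ = m c ln(T_tr/T_i) = 27 × 2.05 × ln(273.1/226) = 10.48 J/K.
Phase change: ΔS₂ = +mL/T_tr = 27 × 331 / 273.1 = 32.72 J/K.
ΔS_total = (10.48) + (32.72) = 43.2 J/K.

ΔS = 43.2 J/K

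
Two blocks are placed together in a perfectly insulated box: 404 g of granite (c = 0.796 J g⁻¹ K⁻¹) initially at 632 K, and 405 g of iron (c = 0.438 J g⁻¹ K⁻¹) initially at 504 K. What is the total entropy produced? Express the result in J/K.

Energy balance: T_f = (m₁c₁T₁ + m₂c₂T₂)/(m₁c₁ + m₂c₂) = 586.49 K.
ΔS₁ = m₁c₁ ln(T_f/T₁) = 321.584 × ln(586.49/632) = -24.03 J/K.
ΔS₂ = m₂c₂ ln(T_f/T₂) = 177.39 × ln(586.49/504) = 26.89 J/K.
ΔS_total = -24.03 + 26.89 = 2.86 J/K.

ΔS_total = 2.86 J/K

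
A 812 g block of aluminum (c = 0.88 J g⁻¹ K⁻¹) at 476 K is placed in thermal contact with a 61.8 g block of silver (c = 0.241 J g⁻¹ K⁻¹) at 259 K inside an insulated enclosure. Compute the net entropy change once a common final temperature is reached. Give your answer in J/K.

Energy balance: T_f = (m₁c₁T₁ + m₂c₂T₂)/(m₁c₁ + m₂c₂) = 471.57 K.
ΔS₁ = m₁c₁ ln(T_f/T₁) = 714.56 × ln(471.57/476) = -6.682 J/K.
ΔS₂ = m₂c₂ ln(T_f/T₂) = 14.8938 × ln(471.57/259) = 8.925 J/K.
ΔS_total = -6.682 + 8.925 = 2.24 J/K.

ΔS_total = 2.24 J/K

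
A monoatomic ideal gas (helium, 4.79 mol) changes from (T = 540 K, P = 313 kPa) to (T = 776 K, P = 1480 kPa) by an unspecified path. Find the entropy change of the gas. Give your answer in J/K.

ΔS = nC_p ln(T₂/T₁) − nR ln(P₂/P₁), with C_p = 5R/2 = 20.79 J mol⁻¹ K⁻¹ for a monoatomic ideal gas.
ΔS = 4.79 × [20.79 × ln(776/540) − 8.314 × ln(1480/313)] = -25.8 J/K.

ΔS = -25.8 J/K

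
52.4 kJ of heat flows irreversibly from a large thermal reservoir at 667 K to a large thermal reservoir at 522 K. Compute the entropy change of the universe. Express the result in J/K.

ΔS_hot = −Q/T_H = −52400/667 = -78.56 J/K and ΔS_cold = +Q/T_C = 52400/522 = 100.4 J/K.
ΔS_total = -78.56 + 100.4 = 21.8 J/K, positive as the second law requires.

ΔS_total = 21.8 J/K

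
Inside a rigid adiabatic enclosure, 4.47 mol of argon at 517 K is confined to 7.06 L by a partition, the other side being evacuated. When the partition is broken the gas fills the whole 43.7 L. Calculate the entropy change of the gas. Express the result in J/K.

No heat is exchanged and no work is done, so the ideal-gas temperature stays constant.
Entropy is a state function; using a reversible isothermal path, ΔS_gas = nR ln(V₂/V₁) = 4.47 × 8.314 × ln(43.7/7.06) = 67.7 J/K.

ΔS_gas = 67.7 J/K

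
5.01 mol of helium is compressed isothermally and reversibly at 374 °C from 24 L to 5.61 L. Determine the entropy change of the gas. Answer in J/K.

ΔS_gas = -60.5 J/K

For an isothermal ideal gas ΔS_gas = nR ln(V₂/V₁) = 5.01 × 8.314 × ln(5.61/24) = -60.5 J/K.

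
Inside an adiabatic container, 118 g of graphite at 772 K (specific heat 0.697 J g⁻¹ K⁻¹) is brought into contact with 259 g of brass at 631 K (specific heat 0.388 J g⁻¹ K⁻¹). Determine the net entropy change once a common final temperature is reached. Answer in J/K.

Energy balance: T_f = (m₁c₁T₁ + m₂c₂T₂)/(m₁c₁ + m₂c₂) = 694.46 K.
ΔS₁ = m₁c₁ ln(T_f/T₁) = 82.246 × ln(694.46/772) = -8.706 J/K.
ΔS₂ = m₂c₂ ln(T_f/T₂) = 100.492 × ln(694.46/631) = 9.63 J/K.
ΔS_total = -8.706 + 9.63 = 0.924 J/K.

ΔS_total = 0.924 J/K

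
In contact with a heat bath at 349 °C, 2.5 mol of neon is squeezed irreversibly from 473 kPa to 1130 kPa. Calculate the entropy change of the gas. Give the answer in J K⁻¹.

ΔS_gas = -18.1 J/K

Entropy is a state function, so ΔS_gas depends only on the end states.
For an isothermal ideal gas ΔS_gas = nR ln(P₁/P₂) = 2.5 × 8.314 × ln(473/1130) = -18.1 J/K.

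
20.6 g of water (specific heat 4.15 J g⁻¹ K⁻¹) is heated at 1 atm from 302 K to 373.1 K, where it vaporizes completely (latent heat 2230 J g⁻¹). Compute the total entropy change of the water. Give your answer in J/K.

ΔS = 141 J/K

Warming step: ΔS₁ = m c ln(T_tr/T_i) = 20.6 × 4.15 × ln(373.1/302) = 18.07 J/K.
Phase change: ΔS₂ = +mL/T_tr = 20.6 × 2230 / 373.1 = 123.1 J/K.
ΔS_total = (18.07) + (123.1) = 141 J/K.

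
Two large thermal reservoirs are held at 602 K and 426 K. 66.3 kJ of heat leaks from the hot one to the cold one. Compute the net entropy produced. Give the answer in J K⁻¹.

ΔS_hot = −Q/T_H = −66300/602 = -110.1 J/K and ΔS_cold = +Q/T_C = 66300/426 = 155.6 J/K.
ΔS_total = -110.1 + 155.6 = 45.5 J/K, positive as the second law requires.

ΔS_total = 45.5 J/K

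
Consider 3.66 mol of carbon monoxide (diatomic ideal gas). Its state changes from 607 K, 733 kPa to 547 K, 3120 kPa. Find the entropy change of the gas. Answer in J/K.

ΔS = nC_p ln(T₂/T₁) − nR ln(P₂/P₁), with C_p = 7R/2 = 29.1 J mol⁻¹ K⁻¹ for a diatomic ideal gas.
ΔS = 3.66 × [29.1 × ln(547/607) − 8.314 × ln(3120/733)] = -55.2 J/K.

ΔS = -55.2 J/K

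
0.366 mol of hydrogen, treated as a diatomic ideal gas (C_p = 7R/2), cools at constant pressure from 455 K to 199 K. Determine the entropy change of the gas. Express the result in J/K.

At constant pressure, ΔS = nC_p ln(T₂/T₁) with C_p = 7R/2 = 29.1 J mol⁻¹ K⁻¹.
ΔS = 0.366 × 29.1 × ln(199/455) = -8.81 J/K.

ΔS = -8.81 J/K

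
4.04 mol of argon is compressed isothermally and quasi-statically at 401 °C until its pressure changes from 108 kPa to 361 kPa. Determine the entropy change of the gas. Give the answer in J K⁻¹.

ΔS_gas = -40.5 J/K

For an isothermal ideal gas ΔS_gas = nR ln(P₁/P₂) = 4.04 × 8.314 × ln(108/361) = -40.5 J/K.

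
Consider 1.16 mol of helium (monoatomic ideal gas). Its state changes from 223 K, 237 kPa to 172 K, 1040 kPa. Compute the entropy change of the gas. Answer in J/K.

ΔS = -20.5 J/K

ΔS = nC_p ln(T₂/T₁) − nR ln(P₂/P₁), with C_p = 5R/2 = 20.79 J mol⁻¹ K⁻¹ for a monoatomic ideal gas.
ΔS = 1.16 × [20.79 × ln(172/223) − 8.314 × ln(1040/237)] = -20.5 J/K.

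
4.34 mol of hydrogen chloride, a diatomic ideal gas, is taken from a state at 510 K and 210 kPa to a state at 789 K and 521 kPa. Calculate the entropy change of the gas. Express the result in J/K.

ΔS = 22.3 J/K

ΔS = nC_p ln(T₂/T₁) − nR ln(P₂/P₁), with C_p = 7R/2 = 29.1 J mol⁻¹ K⁻¹ for a diatomic ideal gas.
ΔS = 4.34 × [29.1 × ln(789/510) − 8.314 × ln(521/210)] = 22.3 J/K.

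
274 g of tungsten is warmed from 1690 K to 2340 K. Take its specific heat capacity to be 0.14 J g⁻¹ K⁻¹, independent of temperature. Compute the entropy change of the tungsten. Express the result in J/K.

ΔS = ∫dQ_rev/T = m c ln(T₂/T₁) = 274 × 0.14 × ln(2340/1690) = 12.5 J/K.

ΔS = 12.5 J/K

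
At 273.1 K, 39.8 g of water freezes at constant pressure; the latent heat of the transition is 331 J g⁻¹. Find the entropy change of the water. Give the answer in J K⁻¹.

Heat released by the substance: Q = −mL = −39.8 × 331 = −13173.8 J.
At constant T, ΔS = Q_rev/T = −13173.8 / 273.1 = -48.2 J/K.

ΔS = -48.2 J/K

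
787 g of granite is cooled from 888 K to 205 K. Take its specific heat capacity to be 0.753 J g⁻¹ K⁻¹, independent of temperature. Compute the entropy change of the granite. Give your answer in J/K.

ΔS = ∫dQ_rev/T = m c ln(T₂/T₁) = 787 × 0.753 × ln(205/888) = -869 J/K.

ΔS = -869 J/K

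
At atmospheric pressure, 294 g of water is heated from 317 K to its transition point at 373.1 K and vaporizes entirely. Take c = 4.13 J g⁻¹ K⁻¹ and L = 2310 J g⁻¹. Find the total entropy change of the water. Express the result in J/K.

ΔS = 2020 J/K

Warming step: ΔS₁ = m c ln(T_tr/T_i) = 294 × 4.13 × ln(373.1/317) = 197.9 J/K.
Phase change: ΔS₂ = +mL/T_tr = 294 × 2310 / 373.1 = 1820 J/K.
ΔS_total = (197.9) + (1820) = 2020 J/K.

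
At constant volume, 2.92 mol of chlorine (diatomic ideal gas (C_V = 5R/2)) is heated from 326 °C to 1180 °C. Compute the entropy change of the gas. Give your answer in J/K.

In kelvin: T₁ = 599.15 K, T₂ = 1453.15 K. At constant volume, ΔS = nC_V ln(T₂/T₁) with C_V = 5R/2 = 20.79 J mol⁻¹ K⁻¹.
ΔS = 2.92 × 20.79 × ln(1453.15/599.15) = 53.8 J/K.

ΔS = 53.8 J/K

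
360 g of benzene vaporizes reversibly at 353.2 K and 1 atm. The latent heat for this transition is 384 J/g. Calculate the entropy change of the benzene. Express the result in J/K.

Heat absorbed by the substance: Q = mL = 360 × 384 = 138240 J.
At constant T, ΔS = Q_rev/T = 138240 / 353.2 = 391 J/K.

ΔS = 391 J/K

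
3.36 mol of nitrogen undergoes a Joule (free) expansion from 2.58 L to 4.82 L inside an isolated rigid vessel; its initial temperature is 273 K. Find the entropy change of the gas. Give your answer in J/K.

ΔS_gas = 17.5 J/K

For an ideal gas in free expansion Q = 0 and W = 0, so T is unchanged.
Entropy is a state function; using a reversible isothermal path, ΔS_gas = nR ln(V₂/V₁) = 3.36 × 8.314 × ln(4.82/2.58) = 17.5 J/K.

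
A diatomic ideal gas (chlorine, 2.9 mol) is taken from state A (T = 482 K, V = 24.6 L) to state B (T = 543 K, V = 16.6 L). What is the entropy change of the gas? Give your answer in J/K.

ΔS = -2.3 J/K

Entropy is a state function: ΔS = nC_V ln(T₂/T₁) + nR ln(V₂/V₁), with C_V = 5R/2 = 20.79 J mol⁻¹ K⁻¹ for a diatomic ideal gas.
ΔS = 2.9 × [20.79 × ln(543/482) + 8.314 × ln(16.6/24.6)] = -2.3 J/K.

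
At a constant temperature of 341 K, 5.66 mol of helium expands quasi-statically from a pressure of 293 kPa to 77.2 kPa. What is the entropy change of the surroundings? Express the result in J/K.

For an isothermal ideal gas ΔS_gas = nR ln(P₁/P₂) = 5.66 × 8.314 × ln(293/77.2) = 62.8 J/K.
The process is reversible, so ΔS_surr = −ΔS_gas = -62.8 J/K and ΔS_universe = 0.

ΔS_surr = -62.8 J/K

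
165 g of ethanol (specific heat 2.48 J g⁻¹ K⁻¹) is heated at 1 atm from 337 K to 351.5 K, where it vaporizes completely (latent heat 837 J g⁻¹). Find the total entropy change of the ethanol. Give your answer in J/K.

Warming step: ΔS₁ = m c ln(T_tr/T_i) = 165 × 2.48 × ln(351.5/337) = 17.24 J/K.
Phase change: ΔS₂ = +mL/T_tr = 165 × 837 / 351.5 = 392.9 J/K.
ΔS_total = (17.24) + (392.9) = 410 J/K.

ΔS = 410 J/K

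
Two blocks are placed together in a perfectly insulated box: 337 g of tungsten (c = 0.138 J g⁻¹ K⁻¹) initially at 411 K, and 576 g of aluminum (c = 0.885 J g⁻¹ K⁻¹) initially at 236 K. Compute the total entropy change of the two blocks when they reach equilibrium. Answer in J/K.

ΔS_total = 7.66 J/K

Energy balance: T_f = (m₁c₁T₁ + m₂c₂T₂)/(m₁c₁ + m₂c₂) = 250.63 K.
ΔS₁ = m₁c₁ ln(T_f/T₁) = 46.506 × ln(250.63/411) = -23 J/K.
ΔS₂ = m₂c₂ ln(T_f/T₂) = 509.76 × ln(250.63/236) = 30.66 J/K.
ΔS_total = -23 + 30.66 = 7.66 J/K.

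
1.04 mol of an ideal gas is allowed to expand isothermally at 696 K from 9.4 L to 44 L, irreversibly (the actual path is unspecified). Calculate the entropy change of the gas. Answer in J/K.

ΔS_gas = 13.3 J/K

Entropy is a state function, so ΔS_gas depends only on the end states.
For an isothermal ideal gas ΔS_gas = nR ln(V₂/V₁) = 1.04 × 8.314 × ln(44/9.4) = 13.3 J/K.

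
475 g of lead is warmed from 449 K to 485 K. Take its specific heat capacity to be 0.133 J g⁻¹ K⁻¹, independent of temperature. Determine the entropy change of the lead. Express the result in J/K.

ΔS = 4.87 J/K

ΔS = ∫dQ_rev/T = m c ln(T₂/T₁) = 475 × 0.133 × ln(485/449) = 4.87 J/K.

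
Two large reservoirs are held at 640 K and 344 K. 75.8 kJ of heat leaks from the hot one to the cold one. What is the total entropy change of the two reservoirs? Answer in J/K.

ΔS_total = 102 J/K

ΔS_hot = −Q/T_H = −75800/640 = -118.4 J/K and ΔS_cold = +Q/T_C = 75800/344 = 220.3 J/K.
ΔS_total = -118.4 + 220.3 = 102 J/K, positive as the second law requires.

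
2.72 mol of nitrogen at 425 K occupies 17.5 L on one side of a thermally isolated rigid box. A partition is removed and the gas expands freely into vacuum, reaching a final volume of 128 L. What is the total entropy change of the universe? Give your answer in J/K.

No heat is exchanged and no work is done, so the ideal-gas temperature stays constant.
Entropy is a state function; using a reversible isothermal path, ΔS_gas = nR ln(V₂/V₁) = 2.72 × 8.314 × ln(128/17.5) = 45 J/K.
The insulated surroundings exchange no heat, so ΔS_surr = 0 and ΔS_universe = ΔS_gas.

ΔS_universe = 45 J/K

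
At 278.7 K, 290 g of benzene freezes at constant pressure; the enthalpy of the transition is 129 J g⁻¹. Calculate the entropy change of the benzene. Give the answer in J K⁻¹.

Heat released by the substance: Q = −mL = −290 × 129 = −37410 J.
At constant T, ΔS = Q_rev/T = −37410 / 278.7 = -134 J/K.

ΔS = -134 J/K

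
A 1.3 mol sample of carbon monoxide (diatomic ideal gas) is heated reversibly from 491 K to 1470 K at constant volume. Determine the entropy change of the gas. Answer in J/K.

At constant volume, ΔS = nC_V ln(T₂/T₁) with C_V = 5R/2 = 20.79 J mol⁻¹ K⁻¹.
ΔS = 1.3 × 20.79 × ln(1470/491) = 29.6 J/K.

ΔS = 29.6 J/K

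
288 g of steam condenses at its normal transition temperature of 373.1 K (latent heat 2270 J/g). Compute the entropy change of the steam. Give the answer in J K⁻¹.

ΔS = -1750 J/K

Heat released by the substance: Q = −mL = −288 × 2270 = −653760 J.
At constant T, ΔS = Q_rev/T = −653760 / 373.1 = -1750 J/K.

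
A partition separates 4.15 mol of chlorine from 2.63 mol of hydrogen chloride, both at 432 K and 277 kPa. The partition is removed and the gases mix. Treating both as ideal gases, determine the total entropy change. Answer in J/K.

Mole fractions: x_A = 4.15/6.78 = 0.612, x_B = 0.388.
ΔS_mix = −R(n_A ln x_A + n_B ln x_B) = −8.314 × (4.15 ln 0.612 + 2.63 ln 0.388) = 37.6 J/K.

ΔS_mix = 37.6 J/K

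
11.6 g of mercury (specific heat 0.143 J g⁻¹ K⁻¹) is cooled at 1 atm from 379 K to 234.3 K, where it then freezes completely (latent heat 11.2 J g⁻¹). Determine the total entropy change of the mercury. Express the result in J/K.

ΔS = -1.35 J/K

Cooling step: ΔS₁ = m c ln(T_tr/T_i) = 11.6 × 0.143 × ln(234.3/379) = -0.7978 J/K.
Phase change: ΔS₂ = −mL/T_tr = −11.6 × 11.2 / 234.3 = -0.5545 J/K.
ΔS_total = (-0.7978) + (-0.5545) = -1.35 J/K.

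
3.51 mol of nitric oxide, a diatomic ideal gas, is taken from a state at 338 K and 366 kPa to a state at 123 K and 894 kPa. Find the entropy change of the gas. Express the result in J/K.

ΔS = nC_p ln(T₂/T₁) − nR ln(P₂/P₁), with C_p = 7R/2 = 29.1 J mol⁻¹ K⁻¹ for a diatomic ideal gas.
ΔS = 3.51 × [29.1 × ln(123/338) − 8.314 × ln(894/366)] = -129 J/K.

ΔS = -129 J/K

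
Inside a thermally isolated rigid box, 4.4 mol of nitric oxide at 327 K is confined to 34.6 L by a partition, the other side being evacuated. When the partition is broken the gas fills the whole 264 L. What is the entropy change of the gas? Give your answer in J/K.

ΔS_gas = 74.3 J/K

For an ideal gas in free expansion Q = 0 and W = 0, so T is unchanged.
Entropy is a state function; using a reversible isothermal path, ΔS_gas = nR ln(V₂/V₁) = 4.4 × 8.314 × ln(264/34.6) = 74.3 J/K.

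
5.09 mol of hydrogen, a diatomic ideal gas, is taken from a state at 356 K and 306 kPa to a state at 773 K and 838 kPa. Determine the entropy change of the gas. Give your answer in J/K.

ΔS = nC_p ln(T₂/T₁) − nR ln(P₂/P₁), with C_p = 7R/2 = 29.1 J mol⁻¹ K⁻¹ for a diatomic ideal gas.
ΔS = 5.09 × [29.1 × ln(773/356) − 8.314 × ln(838/306)] = 72.2 J/K.

ΔS = 72.2 J/K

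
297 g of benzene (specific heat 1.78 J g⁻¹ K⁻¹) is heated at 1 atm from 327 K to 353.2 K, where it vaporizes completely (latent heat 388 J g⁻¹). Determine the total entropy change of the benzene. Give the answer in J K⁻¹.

Warming step: ΔS₁ = m c ln(T_tr/T_i) = 297 × 1.78 × ln(353.2/327) = 40.75 J/K.
Phase change: ΔS₂ = +mL/T_tr = 297 × 388 / 353.2 = 326.3 J/K.
ΔS_total = (40.75) + (326.3) = 367 J/K.

ΔS = 367 J/K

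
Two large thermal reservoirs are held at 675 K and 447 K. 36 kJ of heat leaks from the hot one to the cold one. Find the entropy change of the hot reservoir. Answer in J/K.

The hot reservoir loses heat Q, so ΔS_hot = −Q/T_H = −36000/675 = -53.3 J/K.

ΔS_hot = -53.3 J/K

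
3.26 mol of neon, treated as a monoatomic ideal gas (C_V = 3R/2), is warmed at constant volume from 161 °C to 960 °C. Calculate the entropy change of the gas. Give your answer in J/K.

In kelvin: T₁ = 434.15 K, T₂ = 1233.15 K. At constant volume, ΔS = nC_V ln(T₂/T₁) with C_V = 3R/2 = 12.47 J mol⁻¹ K⁻¹.
ΔS = 3.26 × 12.47 × ln(1233.15/434.15) = 42.4 J/K.

ΔS = 42.4 J/K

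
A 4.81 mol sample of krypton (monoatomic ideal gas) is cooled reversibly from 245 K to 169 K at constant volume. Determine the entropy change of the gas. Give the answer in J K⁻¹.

ΔS = -22.3 J/K

At constant volume, ΔS = nC_V ln(T₂/T₁) with C_V = 3R/2 = 12.47 J mol⁻¹ K⁻¹.
ΔS = 4.81 × 12.47 × ln(169/245) = -22.3 J/K.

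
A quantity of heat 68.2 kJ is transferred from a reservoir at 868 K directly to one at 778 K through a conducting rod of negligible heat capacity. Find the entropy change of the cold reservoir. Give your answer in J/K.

ΔS_cold = 87.7 J/K

The cold reservoir gains heat Q, so ΔS_cold = +Q/T_C = 68200/778 = 87.7 J/K.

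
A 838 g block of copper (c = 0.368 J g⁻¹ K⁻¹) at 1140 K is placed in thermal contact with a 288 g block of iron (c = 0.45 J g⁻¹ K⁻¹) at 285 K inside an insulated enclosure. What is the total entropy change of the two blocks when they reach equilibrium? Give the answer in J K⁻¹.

Energy balance: T_f = (m₁c₁T₁ + m₂c₂T₂)/(m₁c₁ + m₂c₂) = 887 K.
ΔS₁ = m₁c₁ ln(T_f/T₁) = 308.384 × ln(887/1140) = -77.384 J/K.
ΔS₂ = m₂c₂ ln(T_f/T₂) = 129.6 × ln(887/285) = 147.14 J/K.
ΔS_total = -77.384 + 147.14 = 69.8 J/K.

ΔS_total = 69.8 J/K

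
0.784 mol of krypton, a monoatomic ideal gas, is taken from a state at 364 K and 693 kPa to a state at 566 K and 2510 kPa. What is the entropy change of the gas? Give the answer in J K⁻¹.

ΔS = -1.2 J/K

ΔS = nC_p ln(T₂/T₁) − nR ln(P₂/P₁), with C_p = 5R/2 = 20.79 J mol⁻¹ K⁻¹ for a monoatomic ideal gas.
ΔS = 0.784 × [20.79 × ln(566/364) − 8.314 × ln(2510/693)] = -1.2 J/K.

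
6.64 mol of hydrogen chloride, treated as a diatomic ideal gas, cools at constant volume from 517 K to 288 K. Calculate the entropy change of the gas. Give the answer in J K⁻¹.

At constant volume, ΔS = nC_V ln(T₂/T₁) with C_V = 5R/2 = 20.79 J mol⁻¹ K⁻¹.
ΔS = 6.64 × 20.79 × ln(288/517) = -80.7 J/K.

ΔS = -80.7 J/K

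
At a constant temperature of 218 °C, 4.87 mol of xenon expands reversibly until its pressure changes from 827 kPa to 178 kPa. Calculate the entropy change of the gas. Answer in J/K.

ΔS_gas = 62.2 J/K

For an isothermal ideal gas ΔS_gas = nR ln(P₁/P₂) = 4.87 × 8.314 × ln(827/178) = 62.2 J/K.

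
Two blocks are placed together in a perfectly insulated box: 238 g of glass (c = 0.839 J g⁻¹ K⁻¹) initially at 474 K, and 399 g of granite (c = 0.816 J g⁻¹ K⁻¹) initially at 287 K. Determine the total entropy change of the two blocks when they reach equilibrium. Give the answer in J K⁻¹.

ΔS_total = 16.1 J/K

Energy balance: T_f = (m₁c₁T₁ + m₂c₂T₂)/(m₁c₁ + m₂c₂) = 358.09 K.
ΔS₁ = m₁c₁ ln(T_f/T₁) = 199.682 × ln(358.09/474) = -55.996 J/K.
ΔS₂ = m₂c₂ ln(T_f/T₂) = 325.584 × ln(358.09/287) = 72.051 J/K.
ΔS_total = -55.996 + 72.051 = 16.1 J/K.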